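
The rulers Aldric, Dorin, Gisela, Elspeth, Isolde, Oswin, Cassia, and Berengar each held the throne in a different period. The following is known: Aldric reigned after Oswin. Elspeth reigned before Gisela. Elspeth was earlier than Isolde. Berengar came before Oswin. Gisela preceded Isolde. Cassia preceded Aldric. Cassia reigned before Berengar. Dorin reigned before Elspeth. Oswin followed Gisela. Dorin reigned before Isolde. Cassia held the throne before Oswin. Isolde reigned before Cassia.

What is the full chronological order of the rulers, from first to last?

Dorin, Elspeth, Gisela, Isolde, Cassia, Berengar, Oswin, Aldric

The constraints fix every adjacent pair, so only one ordering works:
Dorin → Elspeth → Gisela → Isolde → Cassia → Berengar → Oswin → Aldric.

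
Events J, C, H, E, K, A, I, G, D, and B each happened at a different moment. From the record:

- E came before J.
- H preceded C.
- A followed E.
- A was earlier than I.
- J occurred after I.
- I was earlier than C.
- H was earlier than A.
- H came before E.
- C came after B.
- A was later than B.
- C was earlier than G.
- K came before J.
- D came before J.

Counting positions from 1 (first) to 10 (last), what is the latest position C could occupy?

C must come before G — 1 event forced after it.
Everything else can be placed before C in some valid order, so C can sit as late as position 10 − 1 = 9.

9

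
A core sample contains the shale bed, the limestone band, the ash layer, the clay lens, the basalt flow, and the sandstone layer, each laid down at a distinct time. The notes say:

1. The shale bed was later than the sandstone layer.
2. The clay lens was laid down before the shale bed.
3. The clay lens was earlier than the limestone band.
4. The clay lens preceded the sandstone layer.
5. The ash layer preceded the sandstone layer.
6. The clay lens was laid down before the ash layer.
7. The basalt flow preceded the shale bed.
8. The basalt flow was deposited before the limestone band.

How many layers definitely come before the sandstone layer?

2

Directly stated before the sandstone layer: the ash layer and the clay lens.
That's the ash layer and the clay lens — 2 in all.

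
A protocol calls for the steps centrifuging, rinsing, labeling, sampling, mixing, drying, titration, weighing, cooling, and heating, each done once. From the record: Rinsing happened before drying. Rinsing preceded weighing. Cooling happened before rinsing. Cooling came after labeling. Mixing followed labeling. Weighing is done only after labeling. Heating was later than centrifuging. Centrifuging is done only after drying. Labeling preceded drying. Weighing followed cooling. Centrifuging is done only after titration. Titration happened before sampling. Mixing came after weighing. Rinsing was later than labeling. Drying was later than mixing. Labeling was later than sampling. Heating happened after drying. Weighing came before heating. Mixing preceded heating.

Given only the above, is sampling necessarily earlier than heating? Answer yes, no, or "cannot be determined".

yes

Chain the constraints: sampling → labeling → drying → heating. Each link is directly stated, so sampling comes before heating.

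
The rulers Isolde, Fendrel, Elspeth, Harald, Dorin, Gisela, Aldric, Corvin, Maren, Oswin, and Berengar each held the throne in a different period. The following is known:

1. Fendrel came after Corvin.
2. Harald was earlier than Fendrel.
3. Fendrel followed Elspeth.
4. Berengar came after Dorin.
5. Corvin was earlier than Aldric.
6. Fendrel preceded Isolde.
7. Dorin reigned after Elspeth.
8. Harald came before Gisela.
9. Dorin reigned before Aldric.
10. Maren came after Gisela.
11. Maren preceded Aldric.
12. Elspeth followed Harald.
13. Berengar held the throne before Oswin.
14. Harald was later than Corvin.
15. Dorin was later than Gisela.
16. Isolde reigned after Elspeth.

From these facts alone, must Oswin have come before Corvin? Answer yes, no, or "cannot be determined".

no

Tracing the constraints gives Corvin → Harald → Gisela → Dorin → Berengar → Oswin, so Corvin must come before Oswin.
That means Oswin cannot be before Corvin.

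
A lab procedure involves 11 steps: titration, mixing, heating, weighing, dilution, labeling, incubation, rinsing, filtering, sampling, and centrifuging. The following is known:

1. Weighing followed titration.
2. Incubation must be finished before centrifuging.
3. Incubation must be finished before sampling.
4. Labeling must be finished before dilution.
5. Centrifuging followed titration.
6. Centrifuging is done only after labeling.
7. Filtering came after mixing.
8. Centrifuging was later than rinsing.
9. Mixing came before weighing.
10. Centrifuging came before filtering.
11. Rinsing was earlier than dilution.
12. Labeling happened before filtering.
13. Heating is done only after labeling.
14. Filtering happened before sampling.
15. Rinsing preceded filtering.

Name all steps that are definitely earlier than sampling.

centrifuging, filtering, incubation, labeling, mixing, rinsing, titration

Directly stated before sampling: filtering and incubation.
Centrifuging reaches sampling via centrifuging → filtering → sampling.
Labeling reaches sampling via labeling → filtering → sampling.
Mixing reaches sampling via mixing → filtering → sampling.
Likewise rinsing and titration each reach sampling by chaining the stated constraints.
No chain forces heating (or any of the others) ahead of sampling.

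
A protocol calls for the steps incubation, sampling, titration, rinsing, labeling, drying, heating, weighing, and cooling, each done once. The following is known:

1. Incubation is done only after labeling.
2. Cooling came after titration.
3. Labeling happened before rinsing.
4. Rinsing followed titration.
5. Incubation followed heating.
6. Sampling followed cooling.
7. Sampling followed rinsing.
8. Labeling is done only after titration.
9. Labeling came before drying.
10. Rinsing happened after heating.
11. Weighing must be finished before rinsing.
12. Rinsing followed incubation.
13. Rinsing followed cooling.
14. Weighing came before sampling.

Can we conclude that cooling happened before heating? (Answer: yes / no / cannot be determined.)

No chain of stated constraints runs from cooling to heating, and none runs from heating to cooling either.
So the relative order of cooling and heating is not fixed by the given facts.

cannot be determined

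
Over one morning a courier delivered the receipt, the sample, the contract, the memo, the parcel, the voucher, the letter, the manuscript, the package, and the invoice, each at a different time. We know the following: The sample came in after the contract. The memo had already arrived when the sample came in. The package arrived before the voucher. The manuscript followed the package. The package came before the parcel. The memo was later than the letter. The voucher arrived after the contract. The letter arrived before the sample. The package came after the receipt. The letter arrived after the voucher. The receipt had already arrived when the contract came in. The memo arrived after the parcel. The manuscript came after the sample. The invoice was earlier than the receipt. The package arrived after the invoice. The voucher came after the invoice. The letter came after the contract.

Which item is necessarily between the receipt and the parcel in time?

the package

Tracing the constraints gives the receipt → the package → the parcel, so the package sits after the receipt and before the parcel.
No other item is forced both after the receipt and before the parcel.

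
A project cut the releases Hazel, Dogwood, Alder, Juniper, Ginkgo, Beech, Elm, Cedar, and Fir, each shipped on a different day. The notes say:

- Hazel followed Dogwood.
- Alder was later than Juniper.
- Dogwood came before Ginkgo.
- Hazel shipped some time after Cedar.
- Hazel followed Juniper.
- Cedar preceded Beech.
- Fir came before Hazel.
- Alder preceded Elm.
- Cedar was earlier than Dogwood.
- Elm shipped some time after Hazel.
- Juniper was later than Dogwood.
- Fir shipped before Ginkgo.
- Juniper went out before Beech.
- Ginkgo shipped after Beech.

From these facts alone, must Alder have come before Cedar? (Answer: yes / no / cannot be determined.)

Tracing the constraints gives Cedar → Dogwood → Juniper → Alder, so Cedar must come before Alder.
That means Alder cannot be before Cedar.

no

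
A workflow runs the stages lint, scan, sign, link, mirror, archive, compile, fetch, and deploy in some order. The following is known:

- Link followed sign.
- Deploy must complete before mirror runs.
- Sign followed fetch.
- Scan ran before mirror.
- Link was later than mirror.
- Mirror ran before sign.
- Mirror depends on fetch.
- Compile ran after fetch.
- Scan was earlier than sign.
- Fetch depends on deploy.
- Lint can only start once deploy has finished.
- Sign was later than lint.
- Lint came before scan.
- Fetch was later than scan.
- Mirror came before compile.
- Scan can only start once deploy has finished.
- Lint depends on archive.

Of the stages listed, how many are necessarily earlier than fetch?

Directly stated before fetch: deploy and scan.
Archive reaches fetch via archive → lint → scan → fetch.
Lint reaches fetch via lint → scan → fetch.
That's archive, deploy, lint, and scan — 4 in all.

4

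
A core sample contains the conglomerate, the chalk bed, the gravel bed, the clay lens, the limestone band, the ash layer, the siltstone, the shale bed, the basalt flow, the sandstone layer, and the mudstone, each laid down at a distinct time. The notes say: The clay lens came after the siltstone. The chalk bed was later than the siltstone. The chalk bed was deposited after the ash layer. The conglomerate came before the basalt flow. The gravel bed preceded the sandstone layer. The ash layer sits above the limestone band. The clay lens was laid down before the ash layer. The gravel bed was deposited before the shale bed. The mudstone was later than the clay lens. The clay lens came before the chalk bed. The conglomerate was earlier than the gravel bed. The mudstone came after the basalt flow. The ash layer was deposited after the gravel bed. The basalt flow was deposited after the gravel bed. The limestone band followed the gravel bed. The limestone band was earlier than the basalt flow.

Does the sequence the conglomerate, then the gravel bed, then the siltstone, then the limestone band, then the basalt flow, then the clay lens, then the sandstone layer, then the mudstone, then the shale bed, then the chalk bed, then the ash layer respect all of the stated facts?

The constraints require the ash layer before the chalk bed, but in the proposed sequence the chalk bed appears ahead of the ash layer. That one violation is enough.

no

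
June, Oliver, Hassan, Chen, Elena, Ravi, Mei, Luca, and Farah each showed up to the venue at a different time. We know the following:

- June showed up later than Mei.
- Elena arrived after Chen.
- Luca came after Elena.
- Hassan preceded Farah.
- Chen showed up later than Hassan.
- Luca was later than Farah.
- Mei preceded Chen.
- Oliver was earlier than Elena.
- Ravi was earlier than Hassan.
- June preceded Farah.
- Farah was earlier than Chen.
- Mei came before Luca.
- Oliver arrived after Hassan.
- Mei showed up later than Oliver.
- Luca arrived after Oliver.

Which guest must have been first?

Ravi

Ravi has a chain of constraints placing them before every other guest, so Ravi must be first.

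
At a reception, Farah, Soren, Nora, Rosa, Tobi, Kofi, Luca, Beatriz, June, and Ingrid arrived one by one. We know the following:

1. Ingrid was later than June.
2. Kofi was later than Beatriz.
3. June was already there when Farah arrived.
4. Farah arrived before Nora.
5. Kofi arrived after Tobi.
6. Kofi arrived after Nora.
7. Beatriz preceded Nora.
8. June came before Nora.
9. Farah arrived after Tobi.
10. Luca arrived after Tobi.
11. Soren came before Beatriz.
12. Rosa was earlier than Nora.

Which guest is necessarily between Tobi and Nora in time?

Farah

Tracing the constraints gives Tobi → Farah → Nora, so Farah sits after Tobi and before Nora.
No other guest is forced both after Tobi and before Nora.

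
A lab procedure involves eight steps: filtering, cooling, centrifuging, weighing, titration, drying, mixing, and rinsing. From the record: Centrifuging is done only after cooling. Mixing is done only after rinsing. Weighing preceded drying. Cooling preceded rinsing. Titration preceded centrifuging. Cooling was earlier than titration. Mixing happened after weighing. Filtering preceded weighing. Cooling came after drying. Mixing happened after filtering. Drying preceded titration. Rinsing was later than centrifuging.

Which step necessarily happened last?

Every other step has a chain of constraints placing it before mixing, so mixing is last.

mixing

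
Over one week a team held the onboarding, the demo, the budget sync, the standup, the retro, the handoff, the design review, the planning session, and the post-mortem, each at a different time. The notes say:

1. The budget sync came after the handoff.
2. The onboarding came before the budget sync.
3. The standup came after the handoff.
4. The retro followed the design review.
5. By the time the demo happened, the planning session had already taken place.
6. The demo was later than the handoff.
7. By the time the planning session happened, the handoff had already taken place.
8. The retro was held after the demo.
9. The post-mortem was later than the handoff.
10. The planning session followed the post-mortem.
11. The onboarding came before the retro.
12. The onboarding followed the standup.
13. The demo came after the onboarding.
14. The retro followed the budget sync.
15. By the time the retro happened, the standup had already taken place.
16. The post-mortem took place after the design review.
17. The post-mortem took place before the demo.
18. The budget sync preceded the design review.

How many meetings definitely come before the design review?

Directly stated before the design review: the budget sync.
The handoff reaches the design review via the handoff → the budget sync → the design review.
The onboarding reaches the design review via the onboarding → the budget sync → the design review.
The standup reaches the design review via the standup → the onboarding → the budget sync → the design review.
No chain forces the post-mortem (or any of the others) ahead of the design review.
That's the budget sync, the handoff, the onboarding, and the standup — 4 in all.

4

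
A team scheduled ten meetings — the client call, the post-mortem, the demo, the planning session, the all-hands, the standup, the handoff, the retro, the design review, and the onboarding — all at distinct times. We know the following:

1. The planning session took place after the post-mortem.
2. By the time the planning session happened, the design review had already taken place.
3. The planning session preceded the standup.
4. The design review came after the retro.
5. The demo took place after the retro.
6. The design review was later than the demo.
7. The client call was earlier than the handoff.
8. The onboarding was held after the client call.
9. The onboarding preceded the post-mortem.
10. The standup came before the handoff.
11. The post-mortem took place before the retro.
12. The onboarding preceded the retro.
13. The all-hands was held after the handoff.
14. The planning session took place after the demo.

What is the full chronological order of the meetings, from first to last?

the client call, the onboarding, the post-mortem, the retro, the demo, the design review, the planning session, the standup, the handoff, the all-hands

The constraints fix every adjacent pair, so only one ordering works:
the client call → the onboarding → the post-mortem → the retro → the demo → the design review → the planning session → the standup → the handoff → the all-hands.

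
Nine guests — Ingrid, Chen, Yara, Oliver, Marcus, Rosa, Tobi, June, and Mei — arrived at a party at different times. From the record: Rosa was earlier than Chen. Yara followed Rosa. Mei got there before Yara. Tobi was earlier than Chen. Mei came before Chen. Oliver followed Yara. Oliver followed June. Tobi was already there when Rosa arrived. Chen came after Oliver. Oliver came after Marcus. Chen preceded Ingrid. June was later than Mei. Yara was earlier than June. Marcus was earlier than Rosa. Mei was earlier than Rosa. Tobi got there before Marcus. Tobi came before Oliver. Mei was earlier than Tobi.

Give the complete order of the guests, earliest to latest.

The constraints fix every adjacent pair, so only one ordering works:
Mei → Tobi → Marcus → Rosa → Yara → June → Oliver → Chen → Ingrid.

Mei, Tobi, Marcus, Rosa, Yara, June, Oliver, Chen, Ingrid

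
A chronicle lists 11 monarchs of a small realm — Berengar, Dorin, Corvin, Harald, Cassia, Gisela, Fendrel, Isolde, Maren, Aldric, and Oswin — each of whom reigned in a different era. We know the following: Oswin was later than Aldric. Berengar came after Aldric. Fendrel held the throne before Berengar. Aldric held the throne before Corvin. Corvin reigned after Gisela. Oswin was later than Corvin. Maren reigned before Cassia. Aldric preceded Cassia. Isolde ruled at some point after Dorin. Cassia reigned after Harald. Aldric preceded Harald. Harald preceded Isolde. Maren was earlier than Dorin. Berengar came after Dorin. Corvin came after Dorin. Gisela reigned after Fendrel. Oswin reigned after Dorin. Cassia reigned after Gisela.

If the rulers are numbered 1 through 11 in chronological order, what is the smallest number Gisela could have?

Fendrel must come before Gisela — 1 forced predecessor.
Nothing else is forced ahead of Gisela, so their earliest slot is position 1 + 1 = 2.

2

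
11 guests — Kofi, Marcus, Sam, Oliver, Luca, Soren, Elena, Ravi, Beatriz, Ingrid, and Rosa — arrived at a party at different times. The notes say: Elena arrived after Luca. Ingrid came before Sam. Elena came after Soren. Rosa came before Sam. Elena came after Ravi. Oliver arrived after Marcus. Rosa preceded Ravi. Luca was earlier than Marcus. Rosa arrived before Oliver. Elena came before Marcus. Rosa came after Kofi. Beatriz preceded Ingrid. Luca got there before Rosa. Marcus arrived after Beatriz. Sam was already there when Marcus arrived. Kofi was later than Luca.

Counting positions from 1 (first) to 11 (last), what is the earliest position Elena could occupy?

Kofi, Luca, Ravi, Rosa, and Soren must all come before Elena — 5 forced predecessors.
Nothing else is forced ahead of Elena, so their earliest slot is position 5 + 1 = 6.

6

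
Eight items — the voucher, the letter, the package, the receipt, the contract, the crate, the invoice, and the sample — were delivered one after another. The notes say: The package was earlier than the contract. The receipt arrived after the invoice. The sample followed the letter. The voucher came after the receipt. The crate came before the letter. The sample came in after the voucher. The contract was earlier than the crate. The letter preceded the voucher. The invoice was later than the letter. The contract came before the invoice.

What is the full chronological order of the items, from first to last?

the package, the contract, the crate, the letter, the invoice, the receipt, the voucher, the sample

The constraints fix every adjacent pair, so only one ordering works:
the package → the contract → the crate → the letter → the invoice → the receipt → the voucher → the sample.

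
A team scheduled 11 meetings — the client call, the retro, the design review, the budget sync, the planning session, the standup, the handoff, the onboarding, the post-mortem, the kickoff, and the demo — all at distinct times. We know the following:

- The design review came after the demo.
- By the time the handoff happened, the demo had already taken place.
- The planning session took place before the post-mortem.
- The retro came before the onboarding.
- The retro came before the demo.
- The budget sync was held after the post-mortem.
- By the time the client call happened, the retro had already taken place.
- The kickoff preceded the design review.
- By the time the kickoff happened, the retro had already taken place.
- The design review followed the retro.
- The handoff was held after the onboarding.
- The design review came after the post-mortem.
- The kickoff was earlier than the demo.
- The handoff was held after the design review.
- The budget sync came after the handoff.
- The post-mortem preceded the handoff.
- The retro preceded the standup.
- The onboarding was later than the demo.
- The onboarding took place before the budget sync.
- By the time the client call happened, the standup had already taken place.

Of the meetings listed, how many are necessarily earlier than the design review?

Directly stated before the design review: the demo, the kickoff, the post-mortem, and the retro.
The planning session reaches the design review via the planning session → the post-mortem → the design review.
No chain forces the onboarding (or any of the others) ahead of the design review.
That's the demo, the kickoff, the planning session, the post-mortem, and the retro — 5 in all.

5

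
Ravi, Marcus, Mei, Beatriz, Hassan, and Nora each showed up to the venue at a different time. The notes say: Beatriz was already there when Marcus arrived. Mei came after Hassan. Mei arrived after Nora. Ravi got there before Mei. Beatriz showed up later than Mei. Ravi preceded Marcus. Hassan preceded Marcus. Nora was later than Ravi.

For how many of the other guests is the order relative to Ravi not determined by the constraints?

Forced after Ravi: Beatriz, Marcus, Mei, and Nora.
That leaves Hassan with no forced order relative to Ravi — 1.

1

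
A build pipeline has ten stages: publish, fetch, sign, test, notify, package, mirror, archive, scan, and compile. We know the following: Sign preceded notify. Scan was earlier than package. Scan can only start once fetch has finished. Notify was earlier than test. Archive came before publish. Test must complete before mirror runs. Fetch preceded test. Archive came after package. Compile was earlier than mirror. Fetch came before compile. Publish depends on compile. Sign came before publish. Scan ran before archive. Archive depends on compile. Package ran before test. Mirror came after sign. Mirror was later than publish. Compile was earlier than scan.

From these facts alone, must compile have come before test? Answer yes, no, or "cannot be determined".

yes

Chain the constraints: compile → scan → package → test. Each link is directly stated, so compile comes before test.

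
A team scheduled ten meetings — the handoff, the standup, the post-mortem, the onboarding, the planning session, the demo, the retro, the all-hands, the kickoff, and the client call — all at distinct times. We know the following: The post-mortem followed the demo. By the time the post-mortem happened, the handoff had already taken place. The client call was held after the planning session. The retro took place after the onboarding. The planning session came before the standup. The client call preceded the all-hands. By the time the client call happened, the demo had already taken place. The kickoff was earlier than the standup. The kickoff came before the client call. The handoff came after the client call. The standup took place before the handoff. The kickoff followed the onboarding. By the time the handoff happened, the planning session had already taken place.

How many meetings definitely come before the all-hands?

Directly stated before the all-hands: the client call.
The demo reaches the all-hands via the demo → the client call → the all-hands.
The kickoff reaches the all-hands via the kickoff → the client call → the all-hands.
The onboarding reaches the all-hands via the onboarding → the kickoff → the client call → the all-hands.
Likewise the planning session reaches the all-hands by chaining the stated constraints.
That's the client call, the demo, the kickoff, the onboarding, and the planning session — 5 in all.

5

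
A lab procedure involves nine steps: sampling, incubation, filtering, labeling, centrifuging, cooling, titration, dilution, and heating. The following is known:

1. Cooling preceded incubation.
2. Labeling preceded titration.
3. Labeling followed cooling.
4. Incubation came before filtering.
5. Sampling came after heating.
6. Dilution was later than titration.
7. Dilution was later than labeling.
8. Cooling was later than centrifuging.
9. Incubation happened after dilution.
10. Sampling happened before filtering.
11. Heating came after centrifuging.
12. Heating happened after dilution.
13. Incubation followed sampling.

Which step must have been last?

Every other step has a chain of constraints placing it before filtering, so filtering is last.

filtering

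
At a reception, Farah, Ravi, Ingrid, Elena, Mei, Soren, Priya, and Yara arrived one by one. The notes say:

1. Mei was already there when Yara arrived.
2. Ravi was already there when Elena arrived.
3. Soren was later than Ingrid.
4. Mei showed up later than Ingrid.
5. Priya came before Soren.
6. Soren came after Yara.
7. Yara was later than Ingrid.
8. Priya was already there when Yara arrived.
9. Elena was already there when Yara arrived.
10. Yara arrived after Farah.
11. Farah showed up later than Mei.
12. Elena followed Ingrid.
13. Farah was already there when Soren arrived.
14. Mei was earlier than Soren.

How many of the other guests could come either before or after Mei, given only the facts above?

Forced before Mei: Ingrid; forced after Mei: Farah, Soren, and Yara.
That leaves Elena, Priya, and Ravi with no forced order relative to Mei — 3.

3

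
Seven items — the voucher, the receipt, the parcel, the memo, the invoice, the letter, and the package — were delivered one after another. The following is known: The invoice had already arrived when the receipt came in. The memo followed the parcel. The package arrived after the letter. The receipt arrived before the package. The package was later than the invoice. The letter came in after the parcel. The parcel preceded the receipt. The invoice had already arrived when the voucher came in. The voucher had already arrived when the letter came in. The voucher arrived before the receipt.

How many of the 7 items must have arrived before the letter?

3

Directly stated before the letter: the parcel and the voucher.
The invoice reaches the letter via the invoice → the voucher → the letter.
No chain forces the package (or any of the others) ahead of the letter.
That's the invoice, the parcel, and the voucher — 3 in all.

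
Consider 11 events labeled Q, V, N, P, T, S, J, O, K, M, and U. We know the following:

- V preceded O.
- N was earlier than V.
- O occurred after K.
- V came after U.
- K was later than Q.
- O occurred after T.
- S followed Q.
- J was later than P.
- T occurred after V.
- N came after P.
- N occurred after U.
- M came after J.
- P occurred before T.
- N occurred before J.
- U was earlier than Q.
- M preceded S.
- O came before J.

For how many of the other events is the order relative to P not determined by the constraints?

Forced after P: J, M, N, O, S, T, and V.
That leaves K, Q, and U with no forced order relative to P — 3.

3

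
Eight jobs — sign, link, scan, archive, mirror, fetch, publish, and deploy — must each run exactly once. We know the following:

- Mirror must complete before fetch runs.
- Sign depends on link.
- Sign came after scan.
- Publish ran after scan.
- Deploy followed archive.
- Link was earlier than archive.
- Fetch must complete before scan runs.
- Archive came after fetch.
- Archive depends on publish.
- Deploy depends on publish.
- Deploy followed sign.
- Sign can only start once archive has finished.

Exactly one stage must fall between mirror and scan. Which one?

fetch

Tracing the constraints gives mirror → fetch → scan, so fetch sits after mirror and before scan.
No other stage is forced both after mirror and before scan.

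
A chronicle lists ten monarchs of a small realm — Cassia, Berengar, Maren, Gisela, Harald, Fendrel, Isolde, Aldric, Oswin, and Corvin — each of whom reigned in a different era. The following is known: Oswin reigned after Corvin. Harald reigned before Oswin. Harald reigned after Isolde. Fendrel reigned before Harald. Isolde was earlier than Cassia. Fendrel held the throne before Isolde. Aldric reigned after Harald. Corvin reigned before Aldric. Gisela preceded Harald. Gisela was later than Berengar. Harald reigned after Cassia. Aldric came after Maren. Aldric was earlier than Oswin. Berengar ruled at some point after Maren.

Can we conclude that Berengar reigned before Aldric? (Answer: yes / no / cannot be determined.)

yes

Chain the constraints: Berengar → Gisela → Harald → Aldric. Each link is directly stated, so Berengar comes before Aldric.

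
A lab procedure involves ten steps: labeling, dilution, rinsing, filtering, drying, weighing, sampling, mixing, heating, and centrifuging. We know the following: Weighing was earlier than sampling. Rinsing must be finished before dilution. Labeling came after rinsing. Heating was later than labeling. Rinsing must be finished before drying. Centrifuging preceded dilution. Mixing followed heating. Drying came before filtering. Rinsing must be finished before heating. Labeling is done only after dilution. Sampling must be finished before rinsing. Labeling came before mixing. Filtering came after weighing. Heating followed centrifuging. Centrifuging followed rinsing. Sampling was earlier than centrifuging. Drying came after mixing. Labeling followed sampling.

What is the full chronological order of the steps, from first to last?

The constraints fix every adjacent pair, so only one ordering works:
weighing → sampling → rinsing → centrifuging → dilution → labeling → heating → mixing → drying → filtering.

weighing, sampling, rinsing, centrifuging, dilution, labeling, heating, mixing, drying, filtering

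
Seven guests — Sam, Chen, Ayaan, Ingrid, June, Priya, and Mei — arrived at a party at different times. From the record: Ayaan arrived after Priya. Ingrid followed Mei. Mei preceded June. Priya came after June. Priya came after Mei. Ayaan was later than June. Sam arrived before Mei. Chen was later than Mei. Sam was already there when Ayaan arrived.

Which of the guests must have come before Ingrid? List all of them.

Directly stated before Ingrid: Mei.
Sam reaches Ingrid via Sam → Mei → Ingrid.

Mei, Sam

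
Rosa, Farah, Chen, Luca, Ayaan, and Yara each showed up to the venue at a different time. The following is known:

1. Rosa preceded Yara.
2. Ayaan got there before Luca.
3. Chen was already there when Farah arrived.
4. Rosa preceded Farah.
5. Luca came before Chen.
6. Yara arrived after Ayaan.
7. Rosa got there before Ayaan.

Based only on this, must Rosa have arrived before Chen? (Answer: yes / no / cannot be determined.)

Chain the constraints: Rosa → Ayaan → Luca → Chen. Each link is directly stated, so Rosa comes before Chen.

yes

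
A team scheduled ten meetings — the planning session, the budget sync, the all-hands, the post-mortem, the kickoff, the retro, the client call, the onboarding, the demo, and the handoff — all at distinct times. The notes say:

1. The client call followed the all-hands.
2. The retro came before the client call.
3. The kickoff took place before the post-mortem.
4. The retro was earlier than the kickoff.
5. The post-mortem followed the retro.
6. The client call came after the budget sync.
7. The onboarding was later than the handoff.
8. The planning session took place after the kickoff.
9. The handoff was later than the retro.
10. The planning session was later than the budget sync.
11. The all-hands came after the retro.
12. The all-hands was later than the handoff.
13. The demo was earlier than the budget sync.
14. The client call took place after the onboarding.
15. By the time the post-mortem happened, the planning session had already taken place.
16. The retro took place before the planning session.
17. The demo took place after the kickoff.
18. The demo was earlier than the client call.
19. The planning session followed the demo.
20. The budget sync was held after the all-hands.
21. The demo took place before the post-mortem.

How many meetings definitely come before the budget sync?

5

Directly stated before the budget sync: the all-hands and the demo.
The handoff reaches the budget sync via the handoff → the all-hands → the budget sync.
The kickoff reaches the budget sync via the kickoff → the demo → the budget sync.
The retro reaches the budget sync via the retro → the all-hands → the budget sync.
That's the all-hands, the demo, the handoff, the kickoff, and the retro — 5 in all.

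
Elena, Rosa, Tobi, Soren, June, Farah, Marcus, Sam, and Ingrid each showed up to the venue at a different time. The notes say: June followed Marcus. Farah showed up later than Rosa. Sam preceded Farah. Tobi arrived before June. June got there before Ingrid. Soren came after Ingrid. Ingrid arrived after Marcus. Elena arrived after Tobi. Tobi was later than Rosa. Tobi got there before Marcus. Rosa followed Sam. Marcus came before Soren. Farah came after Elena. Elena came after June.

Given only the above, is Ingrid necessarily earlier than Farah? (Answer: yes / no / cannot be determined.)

cannot be determined

No chain of stated constraints runs from Ingrid to Farah, and none runs from Farah to Ingrid either.
So the relative order of Ingrid and Farah is not fixed by the given facts.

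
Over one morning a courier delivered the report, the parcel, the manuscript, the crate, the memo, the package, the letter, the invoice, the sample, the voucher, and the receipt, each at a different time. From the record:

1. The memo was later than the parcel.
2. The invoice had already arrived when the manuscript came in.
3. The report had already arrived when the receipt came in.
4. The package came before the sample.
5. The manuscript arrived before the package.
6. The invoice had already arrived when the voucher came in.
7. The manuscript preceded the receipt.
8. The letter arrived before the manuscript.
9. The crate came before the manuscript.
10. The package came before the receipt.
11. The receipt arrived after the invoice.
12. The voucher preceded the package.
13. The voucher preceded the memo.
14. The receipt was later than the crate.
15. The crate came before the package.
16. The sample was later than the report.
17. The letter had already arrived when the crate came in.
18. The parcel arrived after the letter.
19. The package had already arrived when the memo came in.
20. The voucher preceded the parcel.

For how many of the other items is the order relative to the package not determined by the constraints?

2

Forced before the package: the crate, the invoice, the letter, the manuscript, and the voucher; forced after the package: the memo, the receipt, and the sample.
That leaves the parcel and the report with no forced order relative to the package — 2.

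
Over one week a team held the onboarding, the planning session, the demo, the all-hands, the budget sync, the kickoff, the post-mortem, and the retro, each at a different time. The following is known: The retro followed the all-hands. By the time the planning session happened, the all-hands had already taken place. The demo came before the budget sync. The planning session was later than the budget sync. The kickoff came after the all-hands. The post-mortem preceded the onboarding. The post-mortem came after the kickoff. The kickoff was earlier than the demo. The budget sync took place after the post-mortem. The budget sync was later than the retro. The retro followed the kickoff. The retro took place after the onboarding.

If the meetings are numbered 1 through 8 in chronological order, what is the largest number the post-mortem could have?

4

The post-mortem must come before the budget sync, the onboarding, the planning session, and the retro — 4 meetings forced after it.
Everything else can be placed before the post-mortem in some valid order, so the post-mortem can sit as late as position 8 − 4 = 4.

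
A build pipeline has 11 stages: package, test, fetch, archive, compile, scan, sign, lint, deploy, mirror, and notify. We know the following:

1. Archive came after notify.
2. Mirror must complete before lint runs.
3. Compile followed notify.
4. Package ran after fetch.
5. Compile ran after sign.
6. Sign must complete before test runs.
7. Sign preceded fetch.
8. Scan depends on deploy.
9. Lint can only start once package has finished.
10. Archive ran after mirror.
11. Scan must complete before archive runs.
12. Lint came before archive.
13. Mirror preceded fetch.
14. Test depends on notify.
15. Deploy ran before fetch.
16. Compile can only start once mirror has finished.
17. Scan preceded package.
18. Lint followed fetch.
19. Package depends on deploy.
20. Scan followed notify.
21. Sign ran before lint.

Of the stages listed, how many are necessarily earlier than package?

Directly stated before package: deploy, fetch, and scan.
Mirror reaches package via mirror → fetch → package.
Notify reaches package via notify → scan → package.
Sign reaches package via sign → fetch → package.
No chain forces test (or any of the others) ahead of package.
That's deploy, fetch, mirror, notify, scan, and sign — 6 in all.

6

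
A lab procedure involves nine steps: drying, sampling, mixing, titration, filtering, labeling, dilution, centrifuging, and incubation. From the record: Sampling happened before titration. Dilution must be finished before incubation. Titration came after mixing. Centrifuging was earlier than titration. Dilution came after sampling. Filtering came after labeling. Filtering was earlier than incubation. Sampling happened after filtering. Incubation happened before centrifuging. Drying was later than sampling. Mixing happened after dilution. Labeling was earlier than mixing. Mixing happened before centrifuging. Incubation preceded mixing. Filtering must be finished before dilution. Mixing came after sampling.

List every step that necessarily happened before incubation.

Directly stated before incubation: dilution and filtering.
Labeling reaches incubation via labeling → filtering → incubation.
Sampling reaches incubation via sampling → dilution → incubation.

dilution, filtering, labeling, sampling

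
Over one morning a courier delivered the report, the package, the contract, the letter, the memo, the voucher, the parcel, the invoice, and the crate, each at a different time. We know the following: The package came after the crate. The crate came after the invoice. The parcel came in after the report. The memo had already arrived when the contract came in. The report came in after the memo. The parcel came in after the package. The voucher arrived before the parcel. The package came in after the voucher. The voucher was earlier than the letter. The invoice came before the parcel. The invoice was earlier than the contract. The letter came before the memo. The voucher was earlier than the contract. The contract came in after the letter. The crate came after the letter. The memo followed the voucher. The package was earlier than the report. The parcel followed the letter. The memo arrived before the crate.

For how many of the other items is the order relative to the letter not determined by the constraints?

1

Forced before the letter: the voucher; forced after the letter: the contract, the crate, the memo, the package, the parcel, and the report.
That leaves the invoice with no forced order relative to the letter — 1.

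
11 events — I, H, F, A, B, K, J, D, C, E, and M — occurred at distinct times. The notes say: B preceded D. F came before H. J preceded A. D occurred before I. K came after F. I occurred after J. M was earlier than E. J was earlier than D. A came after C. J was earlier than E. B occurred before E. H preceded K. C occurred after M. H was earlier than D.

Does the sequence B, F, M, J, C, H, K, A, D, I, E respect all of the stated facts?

Check each stated constraint against the proposed order — e.g. M is ahead of E; B is ahead of E. Every pair is in the required order; nothing is violated.

yes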